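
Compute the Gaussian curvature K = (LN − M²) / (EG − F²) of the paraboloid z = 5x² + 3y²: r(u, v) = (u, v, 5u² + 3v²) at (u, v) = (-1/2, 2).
K = 3/1445

Coefficients of the first fundamental form: E = 100*u^2 + 1, F = 60*u*v, G = 36*v^2 + 1.
Coefficients of the second fundamental form: L = 10/sqrt(100*u^2 + 36*v^2 + 1), M = 0, N = 6/sqrt(100*u^2 + 36*v^2 + 1).
Assemble K = (LN − M²)/(EG − F²) = 60/(10000*u^4 + 7200*u^2*v^2 + 200*u^2 + 1296*v^4 + 72*v^2 + 1). At (u, v) = (-1/2, 2): K = 3/1445.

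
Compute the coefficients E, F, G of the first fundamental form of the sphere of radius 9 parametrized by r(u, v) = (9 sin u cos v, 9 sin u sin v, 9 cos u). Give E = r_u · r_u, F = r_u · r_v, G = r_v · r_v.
E = 81;  F = 0;  G = 81*sin(u)^2

Compute partials: r_u = (9*cos(u)*cos(v), 9*sin(v)*cos(u), -9*sin(u)), r_v = (-9*sin(u)*sin(v), 9*sin(u)*cos(v), 0). Then
  E = r_u · r_u = 81,
  F = r_u · r_v = 0,
  G = r_v · r_v = 81*sin(u)^2.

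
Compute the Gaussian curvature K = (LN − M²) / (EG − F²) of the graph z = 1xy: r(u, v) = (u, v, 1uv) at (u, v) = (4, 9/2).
K = -16/22201

Coefficients of the first fundamental form: E = v^2 + 1, F = u*v, G = u^2 + 1.
Coefficients of the second fundamental form: L = 0, M = 1/sqrt(u^2 + v^2 + 1), N = 0.
Assemble K = (LN − M²)/(EG − F²) = 1/((u^2*v^2 - (u^2 + 1)*(v^2 + 1))*(u^2 + v^2 + 1)). At (u, v) = (4, 9/2): K = -16/22201.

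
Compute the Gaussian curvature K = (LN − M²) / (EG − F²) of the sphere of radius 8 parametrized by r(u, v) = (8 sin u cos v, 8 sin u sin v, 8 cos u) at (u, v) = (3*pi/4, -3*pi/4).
K = 1/64

Coefficients of the first fundamental form: E = 64, F = 0, G = 64*sin(u)^2.
Coefficients of the second fundamental form: L = -8*sin(u)/Abs(sin(u)), M = 0, N = -8*sin(u)^3/Abs(sin(u)).
Assemble K = (LN − M²)/(EG − F²) = 1/64. At (u, v) = (3*pi/4, -3*pi/4): K = 1/64.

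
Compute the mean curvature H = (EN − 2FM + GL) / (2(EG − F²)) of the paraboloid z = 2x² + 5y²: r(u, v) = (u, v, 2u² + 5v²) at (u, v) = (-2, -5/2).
H = 1577*sqrt(690)/476100

With E = 16*u^2 + 1, F = 40*u*v, G = 100*v^2 + 1, L = 4/sqrt(16*u^2 + 100*v^2 + 1), M = 0, N = 10/sqrt(16*u^2 + 100*v^2 + 1), assemble
  H = (EN − 2FM + GL) / (2(EG − F²)) = (80*u^2 + 200*v^2 + 7)/(16*u^2 + 100*v^2 + 1)^(3/2).
At (u, v) = (-2, -5/2): H = 1577*sqrt(690)/476100.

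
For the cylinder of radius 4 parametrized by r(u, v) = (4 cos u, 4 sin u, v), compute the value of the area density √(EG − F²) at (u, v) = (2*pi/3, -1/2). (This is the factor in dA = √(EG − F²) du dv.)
√(EG − F²)|_{(2*pi/3, -1/2)} = 4

E = 16, F = 0, G = 1, so EG − F² = 16. Taking the positive square root: √(EG − F²) = 4. At (u, v) = (2*pi/3, -1/2): 4.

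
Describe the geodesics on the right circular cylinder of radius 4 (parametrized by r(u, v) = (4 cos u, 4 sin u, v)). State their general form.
The cylinder is flat (K = 0) and locally isometric to the plane via the development (u, v) ↦ (4 u, v). Geodesics are the pre-images of straight lines: circles (v constant), vertical lines (u constant), and helices (v = c · u + d) for constants c, d.

A right cylinder has E = 4², F = 0, G = 1, so EG − F² = 4², and L = −4, M = N = 0, giving K = (LN − M²)/(EG − F²) = 0 everywhere. A flat surface is locally isometric to the Euclidean plane via the map (u, v) ↦ (4 u, v). Straight lines in the (x̃, ỹ) plane pull back to: (a) horizontal circles (v = const), (b) vertical generators (u = const), and (c) helices (4 u tan θ = v, i.e. v = c · u + d).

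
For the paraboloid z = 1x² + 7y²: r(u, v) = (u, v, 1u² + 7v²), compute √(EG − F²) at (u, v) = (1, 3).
√(EG − F²)|_{(1, 3)} = sqrt(1769)

E = 4*u^2 + 1, F = 28*u*v, G = 196*v^2 + 1; EG − F² = 4*u^2 + 196*v^2 + 1; √(EG − F²) = sqrt(4*u^2 + 196*v^2 + 1). At the given point: sqrt(1769).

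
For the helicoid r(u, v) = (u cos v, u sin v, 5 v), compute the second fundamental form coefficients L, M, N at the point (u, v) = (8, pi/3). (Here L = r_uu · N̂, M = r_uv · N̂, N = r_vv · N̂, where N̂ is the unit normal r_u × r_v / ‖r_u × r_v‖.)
L = 0;  M = -5*sqrt(89)/89;  N = 0

Compute the unit normal N̂(u, v) = (5*sin(v)/sqrt(u^2 + 25), -5*cos(v)/sqrt(u^2 + 25), u/sqrt(u^2 + 25)), and the second partials r_uu, r_uv, r_vv. Take dot products:
  L(u, v) = r_uu · N̂ = 0,
  M(u, v) = r_uv · N̂ = -5/sqrt(u^2 + 25),
  N(u, v) = r_vv · N̂ = 0.
Evaluating at (u, v) = (8, pi/3):
  L = 0, M = -5*sqrt(89)/89, N = 0.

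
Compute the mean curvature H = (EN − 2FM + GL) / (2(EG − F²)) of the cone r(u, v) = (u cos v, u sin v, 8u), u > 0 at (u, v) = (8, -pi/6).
H = sqrt(65)/130

With E = 65, F = 0, G = u^2, L = 0, M = 0, N = 8*sqrt(65)*u^2/(65*Abs(u)), assemble
  H = (EN − 2FM + GL) / (2(EG − F²)) = 4*sqrt(65)/(65*Abs(u)).
At (u, v) = (8, -pi/6): H = sqrt(65)/130.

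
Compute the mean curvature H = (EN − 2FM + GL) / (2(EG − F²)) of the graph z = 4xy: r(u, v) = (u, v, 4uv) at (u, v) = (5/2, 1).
H = -160*sqrt(13)/4563

With E = 16*v^2 + 1, F = 16*u*v, G = 16*u^2 + 1, L = 0, M = 4/sqrt(16*u^2 + 16*v^2 + 1), N = 0, assemble
  H = (EN − 2FM + GL) / (2(EG − F²)) = -64*u*v/(16*u^2 + 16*v^2 + 1)^(3/2).
At (u, v) = (5/2, 1): H = -160*sqrt(13)/4563.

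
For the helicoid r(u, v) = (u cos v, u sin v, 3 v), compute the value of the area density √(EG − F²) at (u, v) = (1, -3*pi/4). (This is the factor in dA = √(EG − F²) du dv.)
√(EG − F²)|_{(1, -3*pi/4)} = sqrt(10)

E = 1, F = 0, G = u^2 + 9, so EG − F² = u^2 + 9. Taking the positive square root: √(EG − F²) = sqrt(u^2 + 9). At (u, v) = (1, -3*pi/4): sqrt(10).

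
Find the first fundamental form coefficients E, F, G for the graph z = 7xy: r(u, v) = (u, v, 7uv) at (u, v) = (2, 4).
E = 785;  F = 392;  G = 197

Partials: r_u = (1, 0, 7*v), r_v = (0, 1, 7*u). As functions of (u, v):
  E = r_u · r_u = 49*v^2 + 1,
  F = r_u · r_v = 49*u*v,
  G = r_v · r_v = 49*u^2 + 1.
Evaluating at (u, v) = (2, 4): E = 785, F = 392, G = 197.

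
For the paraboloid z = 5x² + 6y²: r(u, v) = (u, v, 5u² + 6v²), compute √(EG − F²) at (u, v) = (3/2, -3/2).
√(EG − F²)|_{(3/2, -3/2)} = 5*sqrt(22)

E = 100*u^2 + 1, F = 120*u*v, G = 144*v^2 + 1; EG − F² = 100*u^2 + 144*v^2 + 1; √(EG − F²) = sqrt(100*u^2 + 144*v^2 + 1). At the given point: 5*sqrt(22).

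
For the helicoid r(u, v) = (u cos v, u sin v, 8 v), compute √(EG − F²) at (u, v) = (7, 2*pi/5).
√(EG − F²)|_{(7, 2*pi/5)} = sqrt(113)

E = 1, F = 0, G = u^2 + 64; EG − F² = u^2 + 64; √(EG − F²) = sqrt(u^2 + 64). At the given point: sqrt(113).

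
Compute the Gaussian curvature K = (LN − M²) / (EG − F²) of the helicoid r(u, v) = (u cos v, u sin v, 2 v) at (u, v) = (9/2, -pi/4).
K = -64/9409

Coefficients of the first fundamental form: E = 1, F = 0, G = u^2 + 4.
Coefficients of the second fundamental form: L = 0, M = -2/sqrt(u^2 + 4), N = 0.
Assemble K = (LN − M²)/(EG − F²) = -4/(u^2 + 4)^2. At (u, v) = (9/2, -pi/4): K = -64/9409.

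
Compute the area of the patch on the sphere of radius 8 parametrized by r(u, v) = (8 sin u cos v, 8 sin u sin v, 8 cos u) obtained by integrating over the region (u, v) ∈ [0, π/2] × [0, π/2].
Area = 32*pi

Area = ∫∫ √(EG − F²) du dv with √(EG − F²) = 64*Abs(sin(u)). Integrating over [0, π/2] × [0, π/2] gives 32*pi.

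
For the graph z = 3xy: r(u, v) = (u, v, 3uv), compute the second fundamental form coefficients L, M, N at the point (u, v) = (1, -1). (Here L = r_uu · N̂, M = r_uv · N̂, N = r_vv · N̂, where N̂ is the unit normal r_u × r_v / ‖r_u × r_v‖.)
L = 0;  M = 3*sqrt(19)/19;  N = 0

Compute the unit normal N̂(u, v) = (-3*v/sqrt(9*u^2 + 9*v^2 + 1), -3*u/sqrt(9*u^2 + 9*v^2 + 1), 1/sqrt(9*u^2 + 9*v^2 + 1)), and the second partials r_uu, r_uv, r_vv. Take dot products:
  L(u, v) = r_uu · N̂ = 0,
  M(u, v) = r_uv · N̂ = 3/sqrt(9*u^2 + 9*v^2 + 1),
  N(u, v) = r_vv · N̂ = 0.
Evaluating at (u, v) = (1, -1):
  L = 0, M = 3*sqrt(19)/19, N = 0.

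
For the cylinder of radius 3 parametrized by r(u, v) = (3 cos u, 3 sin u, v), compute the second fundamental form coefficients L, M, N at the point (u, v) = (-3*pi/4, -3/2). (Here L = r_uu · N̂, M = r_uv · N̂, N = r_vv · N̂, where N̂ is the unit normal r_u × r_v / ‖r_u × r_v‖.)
L = -3;  M = 0;  N = 0

Compute the unit normal N̂(u, v) = (cos(u), sin(u), 0), and the second partials r_uu, r_uv, r_vv. Take dot products:
  L(u, v) = r_uu · N̂ = -3,
  M(u, v) = r_uv · N̂ = 0,
  N(u, v) = r_vv · N̂ = 0.
Evaluating at (u, v) = (-3*pi/4, -3/2):
  L = -3, M = 0, N = 0.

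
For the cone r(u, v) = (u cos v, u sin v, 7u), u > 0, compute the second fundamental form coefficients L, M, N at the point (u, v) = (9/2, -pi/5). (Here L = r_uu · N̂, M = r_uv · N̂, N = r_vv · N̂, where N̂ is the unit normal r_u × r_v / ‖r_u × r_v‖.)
L = 0;  M = 0;  N = 63*sqrt(2)/20

Compute the unit normal N̂(u, v) = (-7*sqrt(2)*u*cos(v)/(10*Abs(u)), -7*sqrt(2)*u*sin(v)/(10*Abs(u)), sqrt(2)*u/(10*Abs(u))), and the second partials r_uu, r_uv, r_vv. Take dot products:
  L(u, v) = r_uu · N̂ = 0,
  M(u, v) = r_uv · N̂ = 0,
  N(u, v) = r_vv · N̂ = 7*sqrt(2)*u^2/(10*Abs(u)).
Evaluating at (u, v) = (9/2, -pi/5):
  L = 0, M = 0, N = 63*sqrt(2)/20.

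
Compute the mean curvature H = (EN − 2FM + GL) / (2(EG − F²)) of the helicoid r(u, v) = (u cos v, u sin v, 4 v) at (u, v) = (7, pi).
H = 0

With E = 1, F = 0, G = u^2 + 16, L = 0, M = -4/sqrt(u^2 + 16), N = 0, assemble
  H = (EN − 2FM + GL) / (2(EG − F²)) = 0.
At (u, v) = (7, pi): H = 0.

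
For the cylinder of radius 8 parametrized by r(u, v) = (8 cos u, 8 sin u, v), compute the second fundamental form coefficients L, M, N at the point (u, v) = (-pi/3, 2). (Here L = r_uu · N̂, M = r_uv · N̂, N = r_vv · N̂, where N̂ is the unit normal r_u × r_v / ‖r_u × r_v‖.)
L = -8;  M = 0;  N = 0

Compute the unit normal N̂(u, v) = (cos(u), sin(u), 0), and the second partials r_uu, r_uv, r_vv. Take dot products:
  L(u, v) = r_uu · N̂ = -8,
  M(u, v) = r_uv · N̂ = 0,
  N(u, v) = r_vv · N̂ = 0.
Evaluating at (u, v) = (-pi/3, 2):
  L = -8, M = 0, N = 0.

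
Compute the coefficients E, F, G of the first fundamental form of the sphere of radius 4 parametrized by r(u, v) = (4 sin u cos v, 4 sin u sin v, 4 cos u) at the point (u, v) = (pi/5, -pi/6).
E = 16;  F = 0;  G = 10 - 2*sqrt(5)

Partials: r_u = (4*cos(u)*cos(v), 4*sin(v)*cos(u), -4*sin(u)), r_v = (-4*sin(u)*sin(v), 4*sin(u)*cos(v), 0). As functions of (u, v):
  E = r_u · r_u = 16,
  F = r_u · r_v = 0,
  G = r_v · r_v = 16*sin(u)^2.
Evaluating at (u, v) = (pi/5, -pi/6): E = 16, F = 0, G = 10 - 2*sqrt(5).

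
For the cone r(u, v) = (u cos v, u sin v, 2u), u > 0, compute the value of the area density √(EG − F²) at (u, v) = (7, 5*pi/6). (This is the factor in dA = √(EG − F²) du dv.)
√(EG − F²)|_{(7, 5*pi/6)} = 7*sqrt(5)

E = 5, F = 0, G = u^2, so EG − F² = 5*u^2. Taking the positive square root: √(EG − F²) = sqrt(5)*Abs(u). At (u, v) = (7, 5*pi/6): 7*sqrt(5).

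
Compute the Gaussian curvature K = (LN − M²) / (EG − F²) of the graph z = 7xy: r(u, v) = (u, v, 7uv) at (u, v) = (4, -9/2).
K = -784/50537881

Coefficients of the first fundamental form: E = 49*v^2 + 1, F = 49*u*v, G = 49*u^2 + 1.
Coefficients of the second fundamental form: L = 0, M = 7/sqrt(49*u^2 + 49*v^2 + 1), N = 0.
Assemble K = (LN − M²)/(EG − F²) = -49/(2401*u^4 + 4802*u^2*v^2 + 98*u^2 + 2401*v^4 + 98*v^2 + 1). At (u, v) = (4, -9/2): K = -784/50537881.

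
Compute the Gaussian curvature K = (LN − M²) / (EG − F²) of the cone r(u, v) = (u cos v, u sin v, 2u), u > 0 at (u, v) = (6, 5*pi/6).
K = 0

Coefficients of the first fundamental form: E = 5, F = 0, G = u^2.
Coefficients of the second fundamental form: L = 0, M = 0, N = 2*sqrt(5)*u^2/(5*Abs(u)).
Assemble K = (LN − M²)/(EG − F²) = 0. At (u, v) = (6, 5*pi/6): K = 0.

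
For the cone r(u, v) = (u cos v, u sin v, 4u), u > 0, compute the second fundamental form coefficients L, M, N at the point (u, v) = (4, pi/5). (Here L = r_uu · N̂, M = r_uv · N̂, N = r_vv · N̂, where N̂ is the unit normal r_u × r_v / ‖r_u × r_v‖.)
L = 0;  M = 0;  N = 16*sqrt(17)/17

Compute the unit normal N̂(u, v) = (-4*sqrt(17)*u*cos(v)/(17*Abs(u)), -4*sqrt(17)*u*sin(v)/(17*Abs(u)), sqrt(17)*u/(17*Abs(u))), and the second partials r_uu, r_uv, r_vv. Take dot products:
  L(u, v) = r_uu · N̂ = 0,
  M(u, v) = r_uv · N̂ = 0,
  N(u, v) = r_vv · N̂ = 4*sqrt(17)*u^2/(17*Abs(u)).
Evaluating at (u, v) = (4, pi/5):
  L = 0, M = 0, N = 16*sqrt(17)/17.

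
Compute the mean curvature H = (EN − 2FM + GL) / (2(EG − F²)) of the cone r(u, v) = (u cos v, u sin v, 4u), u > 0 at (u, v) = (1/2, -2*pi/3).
H = 4*sqrt(17)/17

With E = 17, F = 0, G = u^2, L = 0, M = 0, N = 4*sqrt(17)*u^2/(17*Abs(u)), assemble
  H = (EN − 2FM + GL) / (2(EG − F²)) = 2*sqrt(17)/(17*Abs(u)).
At (u, v) = (1/2, -2*pi/3): H = 4*sqrt(17)/17.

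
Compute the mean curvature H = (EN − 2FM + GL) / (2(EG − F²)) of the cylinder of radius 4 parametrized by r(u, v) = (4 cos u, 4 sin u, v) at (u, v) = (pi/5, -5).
H = -1/8

With E = 16, F = 0, G = 1, L = -4, M = 0, N = 0, assemble
  H = (EN − 2FM + GL) / (2(EG − F²)) = -1/8.
At (u, v) = (pi/5, -5): H = -1/8.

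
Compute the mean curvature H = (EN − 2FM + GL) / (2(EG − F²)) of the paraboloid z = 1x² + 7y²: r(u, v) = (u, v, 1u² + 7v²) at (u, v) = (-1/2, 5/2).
H = 1240*sqrt(1227)/1505529

With E = 4*u^2 + 1, F = 28*u*v, G = 196*v^2 + 1, L = 2/sqrt(4*u^2 + 196*v^2 + 1), M = 0, N = 14/sqrt(4*u^2 + 196*v^2 + 1), assemble
  H = (EN − 2FM + GL) / (2(EG − F²)) = 4*(7*u^2 + 49*v^2 + 2)/(4*u^2 + 196*v^2 + 1)^(3/2).
At (u, v) = (-1/2, 5/2): H = 1240*sqrt(1227)/1505529.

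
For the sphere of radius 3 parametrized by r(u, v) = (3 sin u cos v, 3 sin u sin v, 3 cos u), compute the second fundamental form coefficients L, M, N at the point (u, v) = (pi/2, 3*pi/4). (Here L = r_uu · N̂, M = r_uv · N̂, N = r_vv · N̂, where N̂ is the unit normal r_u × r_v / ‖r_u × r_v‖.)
L = -3;  M = 0;  N = -3

Compute the unit normal N̂(u, v) = (sin(u)^2*cos(v)/Abs(sin(u)), sin(u)^2*sin(v)/Abs(sin(u)), sin(2*u)/(2*Abs(sin(u)))), and the second partials r_uu, r_uv, r_vv. Take dot products:
  L(u, v) = r_uu · N̂ = -3*sin(u)/Abs(sin(u)),
  M(u, v) = r_uv · N̂ = 0,
  N(u, v) = r_vv · N̂ = -3*sin(u)^3/Abs(sin(u)).
Evaluating at (u, v) = (pi/2, 3*pi/4):
  L = -3, M = 0, N = -3.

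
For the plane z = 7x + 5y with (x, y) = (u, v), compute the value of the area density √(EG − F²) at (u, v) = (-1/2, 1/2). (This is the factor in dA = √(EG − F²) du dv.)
√(EG − F²)|_{(-1/2, 1/2)} = 5*sqrt(3)

E = 50, F = 35, G = 26, so EG − F² = 75. Taking the positive square root: √(EG − F²) = 5*sqrt(3). At (u, v) = (-1/2, 1/2): 5*sqrt(3).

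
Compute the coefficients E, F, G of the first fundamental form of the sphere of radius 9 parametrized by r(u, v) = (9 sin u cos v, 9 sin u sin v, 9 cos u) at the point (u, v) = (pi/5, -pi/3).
E = 81;  F = 0;  G = 405/8 - 81*sqrt(5)/8

Partials: r_u = (9*cos(u)*cos(v), 9*sin(v)*cos(u), -9*sin(u)), r_v = (-9*sin(u)*sin(v), 9*sin(u)*cos(v), 0). As functions of (u, v):
  E = r_u · r_u = 81,
  F = r_u · r_v = 0,
  G = r_v · r_v = 81*sin(u)^2.
Evaluating at (u, v) = (pi/5, -pi/3): E = 81, F = 0, G = 405/8 - 81*sqrt(5)/8.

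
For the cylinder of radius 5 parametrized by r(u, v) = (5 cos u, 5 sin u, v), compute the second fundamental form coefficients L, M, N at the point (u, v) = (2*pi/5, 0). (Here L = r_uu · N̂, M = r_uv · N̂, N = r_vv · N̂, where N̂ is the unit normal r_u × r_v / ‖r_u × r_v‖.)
L = -5;  M = 0;  N = 0

Compute the unit normal N̂(u, v) = (cos(u), sin(u), 0), and the second partials r_uu, r_uv, r_vv. Take dot products:
  L(u, v) = r_uu · N̂ = -5,
  M(u, v) = r_uv · N̂ = 0,
  N(u, v) = r_vv · N̂ = 0.
Evaluating at (u, v) = (2*pi/5, 0):
  L = -5, M = 0, N = 0.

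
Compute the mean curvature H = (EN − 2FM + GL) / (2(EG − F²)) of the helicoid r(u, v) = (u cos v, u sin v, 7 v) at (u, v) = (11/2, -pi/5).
H = 0

With E = 1, F = 0, G = u^2 + 49, L = 0, M = -7/sqrt(u^2 + 49), N = 0, assemble
  H = (EN − 2FM + GL) / (2(EG − F²)) = 0.
At (u, v) = (11/2, -pi/5): H = 0.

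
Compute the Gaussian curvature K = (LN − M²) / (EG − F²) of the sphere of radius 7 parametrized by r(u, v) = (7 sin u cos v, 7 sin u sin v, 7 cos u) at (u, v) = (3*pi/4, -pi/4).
K = 1/49

Coefficients of the first fundamental form: E = 49, F = 0, G = 49*sin(u)^2.
Coefficients of the second fundamental form: L = -7*sin(u)/Abs(sin(u)), M = 0, N = -7*sin(u)^3/Abs(sin(u)).
Assemble K = (LN − M²)/(EG − F²) = 1/49. At (u, v) = (3*pi/4, -pi/4): K = 1/49.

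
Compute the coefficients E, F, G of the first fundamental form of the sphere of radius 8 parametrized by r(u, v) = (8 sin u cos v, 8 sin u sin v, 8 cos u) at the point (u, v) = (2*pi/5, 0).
E = 64;  F = 0;  G = 8*sqrt(5) + 40

Partials: r_u = (8*cos(u)*cos(v), 8*sin(v)*cos(u), -8*sin(u)), r_v = (-8*sin(u)*sin(v), 8*sin(u)*cos(v), 0). As functions of (u, v):
  E = r_u · r_u = 64,
  F = r_u · r_v = 0,
  G = r_v · r_v = 64*sin(u)^2.
Evaluating at (u, v) = (2*pi/5, 0): E = 64, F = 0, G = 8*sqrt(5) + 40.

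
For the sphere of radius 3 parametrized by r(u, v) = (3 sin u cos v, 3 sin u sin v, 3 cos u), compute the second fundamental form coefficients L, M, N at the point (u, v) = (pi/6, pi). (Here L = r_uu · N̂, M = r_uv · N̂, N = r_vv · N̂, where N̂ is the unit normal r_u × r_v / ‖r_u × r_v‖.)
L = -3;  M = 0;  N = -3/4

Compute the unit normal N̂(u, v) = (sin(u)^2*cos(v)/Abs(sin(u)), sin(u)^2*sin(v)/Abs(sin(u)), sin(2*u)/(2*Abs(sin(u)))), and the second partials r_uu, r_uv, r_vv. Take dot products:
  L(u, v) = r_uu · N̂ = -3*sin(u)/Abs(sin(u)),
  M(u, v) = r_uv · N̂ = 0,
  N(u, v) = r_vv · N̂ = -3*sin(u)^3/Abs(sin(u)).
Evaluating at (u, v) = (pi/6, pi):
  L = -3, M = 0, N = -3/4.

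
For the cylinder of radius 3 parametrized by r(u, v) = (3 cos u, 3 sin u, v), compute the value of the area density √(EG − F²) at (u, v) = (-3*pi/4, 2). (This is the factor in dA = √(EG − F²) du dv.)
√(EG − F²)|_{(-3*pi/4, 2)} = 3

E = 9, F = 0, G = 1, so EG − F² = 9. Taking the positive square root: √(EG − F²) = 3. At (u, v) = (-3*pi/4, 2): 3.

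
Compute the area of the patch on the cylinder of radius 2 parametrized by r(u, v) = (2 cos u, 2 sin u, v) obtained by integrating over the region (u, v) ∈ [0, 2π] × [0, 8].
Area = 32*pi

Area = ∫∫ √(EG − F²) du dv with √(EG − F²) = 2. Integrating over [0, 2π] × [0, 8] gives 32*pi.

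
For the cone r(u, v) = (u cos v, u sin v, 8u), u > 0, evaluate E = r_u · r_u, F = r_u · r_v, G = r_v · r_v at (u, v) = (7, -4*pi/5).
E = 65;  F = 0;  G = 49

Partials: r_u = (cos(v), sin(v), 8), r_v = (-u*sin(v), u*cos(v), 0). As functions of (u, v):
  E = r_u · r_u = 65,
  F = r_u · r_v = 0,
  G = r_v · r_v = u^2.
Evaluating at (u, v) = (7, -4*pi/5): E = 65, F = 0, G = 49.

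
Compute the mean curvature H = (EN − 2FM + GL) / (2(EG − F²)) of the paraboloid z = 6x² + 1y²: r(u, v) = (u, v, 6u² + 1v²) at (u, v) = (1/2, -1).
H = 67*sqrt(41)/1681

With E = 144*u^2 + 1, F = 24*u*v, G = 4*v^2 + 1, L = 12/sqrt(144*u^2 + 4*v^2 + 1), M = 0, N = 2/sqrt(144*u^2 + 4*v^2 + 1), assemble
  H = (EN − 2FM + GL) / (2(EG − F²)) = (144*u^2 + 24*v^2 + 7)/(144*u^2 + 4*v^2 + 1)^(3/2).
At (u, v) = (1/2, -1): H = 67*sqrt(41)/1681.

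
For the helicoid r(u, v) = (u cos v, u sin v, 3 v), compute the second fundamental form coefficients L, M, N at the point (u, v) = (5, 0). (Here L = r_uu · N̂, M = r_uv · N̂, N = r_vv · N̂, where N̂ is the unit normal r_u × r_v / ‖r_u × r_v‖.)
L = 0;  M = -3*sqrt(34)/34;  N = 0

Compute the unit normal N̂(u, v) = (3*sin(v)/sqrt(u^2 + 9), -3*cos(v)/sqrt(u^2 + 9), u/sqrt(u^2 + 9)), and the second partials r_uu, r_uv, r_vv. Take dot products:
  L(u, v) = r_uu · N̂ = 0,
  M(u, v) = r_uv · N̂ = -3/sqrt(u^2 + 9),
  N(u, v) = r_vv · N̂ = 0.
Evaluating at (u, v) = (5, 0):
  L = 0, M = -3*sqrt(34)/34, N = 0.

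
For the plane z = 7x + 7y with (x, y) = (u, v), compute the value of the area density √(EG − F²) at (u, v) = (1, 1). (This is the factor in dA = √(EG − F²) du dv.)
√(EG − F²)|_{(1, 1)} = 3*sqrt(11)

E = 50, F = 49, G = 50, so EG − F² = 99. Taking the positive square root: √(EG − F²) = 3*sqrt(11). At (u, v) = (1, 1): 3*sqrt(11).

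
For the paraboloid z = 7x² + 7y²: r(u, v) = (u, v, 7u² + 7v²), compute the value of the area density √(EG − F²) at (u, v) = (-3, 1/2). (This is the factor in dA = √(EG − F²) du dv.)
√(EG − F²)|_{(-3, 1/2)} = sqrt(1814)

E = 196*u^2 + 1, F = 196*u*v, G = 196*v^2 + 1, so EG − F² = 196*u^2 + 196*v^2 + 1. Taking the positive square root: √(EG − F²) = sqrt(196*u^2 + 196*v^2 + 1). At (u, v) = (-3, 1/2): sqrt(1814).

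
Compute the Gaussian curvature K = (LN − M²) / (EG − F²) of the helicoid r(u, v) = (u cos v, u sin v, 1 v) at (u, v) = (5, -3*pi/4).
K = -1/676

Coefficients of the first fundamental form: E = 1, F = 0, G = u^2 + 1.
Coefficients of the second fundamental form: L = 0, M = -1/sqrt(u^2 + 1), N = 0.
Assemble K = (LN − M²)/(EG − F²) = -1/(u^2 + 1)^2. At (u, v) = (5, -3*pi/4): K = -1/676.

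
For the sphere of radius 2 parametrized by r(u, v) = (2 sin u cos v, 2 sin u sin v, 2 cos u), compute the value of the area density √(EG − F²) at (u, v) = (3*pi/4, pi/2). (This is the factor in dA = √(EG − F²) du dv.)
√(EG − F²)|_{(3*pi/4, pi/2)} = 2*sqrt(2)

E = 4, F = 0, G = 4*sin(u)^2, so EG − F² = 16*sin(u)^2. Taking the positive square root: √(EG − F²) = 4*Abs(sin(u)). At (u, v) = (3*pi/4, pi/2): 2*sqrt(2).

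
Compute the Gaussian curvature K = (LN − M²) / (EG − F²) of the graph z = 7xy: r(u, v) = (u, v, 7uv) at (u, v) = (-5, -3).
K = -49/2778889

Coefficients of the first fundamental form: E = 49*v^2 + 1, F = 49*u*v, G = 49*u^2 + 1.
Coefficients of the second fundamental form: L = 0, M = 7/sqrt(49*u^2 + 49*v^2 + 1), N = 0.
Assemble K = (LN − M²)/(EG − F²) = -49/(2401*u^4 + 4802*u^2*v^2 + 98*u^2 + 2401*v^4 + 98*v^2 + 1). At (u, v) = (-5, -3): K = -49/2778889.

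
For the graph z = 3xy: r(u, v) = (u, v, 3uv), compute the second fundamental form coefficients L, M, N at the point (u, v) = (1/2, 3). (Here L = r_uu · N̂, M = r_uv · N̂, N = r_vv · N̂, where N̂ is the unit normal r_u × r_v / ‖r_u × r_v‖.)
L = 0;  M = 6*sqrt(337)/337;  N = 0

Compute the unit normal N̂(u, v) = (-3*v/sqrt(9*u^2 + 9*v^2 + 1), -3*u/sqrt(9*u^2 + 9*v^2 + 1), 1/sqrt(9*u^2 + 9*v^2 + 1)), and the second partials r_uu, r_uv, r_vv. Take dot products:
  L(u, v) = r_uu · N̂ = 0,
  M(u, v) = r_uv · N̂ = 3/sqrt(9*u^2 + 9*v^2 + 1),
  N(u, v) = r_vv · N̂ = 0.
Evaluating at (u, v) = (1/2, 3):
  L = 0, M = 6*sqrt(337)/337, N = 0.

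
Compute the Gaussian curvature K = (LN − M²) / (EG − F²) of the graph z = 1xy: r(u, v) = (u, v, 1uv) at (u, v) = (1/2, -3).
K = -16/1681

Coefficients of the first fundamental form: E = v^2 + 1, F = u*v, G = u^2 + 1.
Coefficients of the second fundamental form: L = 0, M = 1/sqrt(u^2 + v^2 + 1), N = 0.
Assemble K = (LN − M²)/(EG − F²) = 1/((u^2*v^2 - (u^2 + 1)*(v^2 + 1))*(u^2 + v^2 + 1)). At (u, v) = (1/2, -3): K = -16/1681.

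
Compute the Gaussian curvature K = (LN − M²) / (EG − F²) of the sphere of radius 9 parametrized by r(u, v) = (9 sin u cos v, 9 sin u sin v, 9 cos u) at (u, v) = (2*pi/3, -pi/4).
K = 1/81

Coefficients of the first fundamental form: E = 81, F = 0, G = 81*sin(u)^2.
Coefficients of the second fundamental form: L = -9*sin(u)/Abs(sin(u)), M = 0, N = -9*sin(u)^3/Abs(sin(u)).
Assemble K = (LN − M²)/(EG − F²) = 1/81. At (u, v) = (2*pi/3, -pi/4): K = 1/81.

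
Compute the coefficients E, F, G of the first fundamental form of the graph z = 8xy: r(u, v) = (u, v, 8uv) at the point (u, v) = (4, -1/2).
E = 17;  F = -128;  G = 1025

Partials: r_u = (1, 0, 8*v), r_v = (0, 1, 8*u). As functions of (u, v):
  E = r_u · r_u = 64*v^2 + 1,
  F = r_u · r_v = 64*u*v,
  G = r_v · r_v = 64*u^2 + 1.
Evaluating at (u, v) = (4, -1/2): E = 17, F = -128, G = 1025.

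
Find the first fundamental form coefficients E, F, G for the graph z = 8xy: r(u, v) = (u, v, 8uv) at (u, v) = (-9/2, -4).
E = 1025;  F = 1152;  G = 1297

Partials: r_u = (1, 0, 8*v), r_v = (0, 1, 8*u). As functions of (u, v):
  E = r_u · r_u = 64*v^2 + 1,
  F = r_u · r_v = 64*u*v,
  G = r_v · r_v = 64*u^2 + 1.
Evaluating at (u, v) = (-9/2, -4): E = 1025, F = 1152, G = 1297.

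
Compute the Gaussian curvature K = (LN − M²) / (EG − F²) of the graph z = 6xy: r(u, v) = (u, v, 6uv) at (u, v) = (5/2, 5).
K = -9/316969

Coefficients of the first fundamental form: E = 36*v^2 + 1, F = 36*u*v, G = 36*u^2 + 1.
Coefficients of the second fundamental form: L = 0, M = 6/sqrt(36*u^2 + 36*v^2 + 1), N = 0.
Assemble K = (LN − M²)/(EG − F²) = -36/(1296*u^4 + 2592*u^2*v^2 + 72*u^2 + 1296*v^4 + 72*v^2 + 1). At (u, v) = (5/2, 5): K = -9/316969.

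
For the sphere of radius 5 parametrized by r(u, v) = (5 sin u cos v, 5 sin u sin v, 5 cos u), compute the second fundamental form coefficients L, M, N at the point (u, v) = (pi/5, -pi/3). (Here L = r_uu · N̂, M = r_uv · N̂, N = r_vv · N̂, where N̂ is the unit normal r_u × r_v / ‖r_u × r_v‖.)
L = -5;  M = 0;  N = -25/8 + 5*sqrt(5)/8

Compute the unit normal N̂(u, v) = (sin(u)^2*cos(v)/Abs(sin(u)), sin(u)^2*sin(v)/Abs(sin(u)), sin(2*u)/(2*Abs(sin(u)))), and the second partials r_uu, r_uv, r_vv. Take dot products:
  L(u, v) = r_uu · N̂ = -5*sin(u)/Abs(sin(u)),
  M(u, v) = r_uv · N̂ = 0,
  N(u, v) = r_vv · N̂ = -5*sin(u)^3/Abs(sin(u)).
Evaluating at (u, v) = (pi/5, -pi/3):
  L = -5, M = 0, N = -25/8 + 5*sqrt(5)/8.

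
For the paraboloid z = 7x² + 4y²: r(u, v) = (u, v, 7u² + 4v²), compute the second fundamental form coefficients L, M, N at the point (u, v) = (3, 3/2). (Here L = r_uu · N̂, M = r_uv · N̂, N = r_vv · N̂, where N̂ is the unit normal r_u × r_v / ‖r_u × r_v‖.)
L = 14*sqrt(1909)/1909;  M = 0;  N = 8*sqrt(1909)/1909

Compute the unit normal N̂(u, v) = (-14*u/sqrt(196*u^2 + 64*v^2 + 1), -8*v/sqrt(196*u^2 + 64*v^2 + 1), 1/sqrt(196*u^2 + 64*v^2 + 1)), and the second partials r_uu, r_uv, r_vv. Take dot products:
  L(u, v) = r_uu · N̂ = 14/sqrt(196*u^2 + 64*v^2 + 1),
  M(u, v) = r_uv · N̂ = 0,
  N(u, v) = r_vv · N̂ = 8/sqrt(196*u^2 + 64*v^2 + 1).
Evaluating at (u, v) = (3, 3/2):
  L = 14*sqrt(1909)/1909, M = 0, N = 8*sqrt(1909)/1909.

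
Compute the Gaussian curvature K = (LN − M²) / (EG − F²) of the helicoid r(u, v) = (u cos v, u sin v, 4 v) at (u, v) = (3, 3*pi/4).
K = -16/625

Coefficients of the first fundamental form: E = 1, F = 0, G = u^2 + 16.
Coefficients of the second fundamental form: L = 0, M = -4/sqrt(u^2 + 16), N = 0.
Assemble K = (LN − M²)/(EG − F²) = -16/(u^2 + 16)^2. At (u, v) = (3, 3*pi/4): K = -16/625.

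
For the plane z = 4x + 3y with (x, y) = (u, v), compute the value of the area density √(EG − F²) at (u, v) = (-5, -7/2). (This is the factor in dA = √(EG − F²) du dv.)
√(EG − F²)|_{(-5, -7/2)} = sqrt(26)

E = 17, F = 12, G = 10, so EG − F² = 26. Taking the positive square root: √(EG − F²) = sqrt(26). At (u, v) = (-5, -7/2): sqrt(26).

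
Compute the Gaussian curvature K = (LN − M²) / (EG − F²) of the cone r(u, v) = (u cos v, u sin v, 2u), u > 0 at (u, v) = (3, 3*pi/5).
K = 0

Coefficients of the first fundamental form: E = 5, F = 0, G = u^2.
Coefficients of the second fundamental form: L = 0, M = 0, N = 2*sqrt(5)*u^2/(5*Abs(u)).
Assemble K = (LN − M²)/(EG − F²) = 0. At (u, v) = (3, 3*pi/5): K = 0.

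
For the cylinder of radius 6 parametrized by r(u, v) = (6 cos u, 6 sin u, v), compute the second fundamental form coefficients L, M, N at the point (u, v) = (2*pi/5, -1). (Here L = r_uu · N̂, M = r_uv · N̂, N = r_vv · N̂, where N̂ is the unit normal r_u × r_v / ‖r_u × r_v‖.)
L = -6;  M = 0;  N = 0

Compute the unit normal N̂(u, v) = (cos(u), sin(u), 0), and the second partials r_uu, r_uv, r_vv. Take dot products:
  L(u, v) = r_uu · N̂ = -6,
  M(u, v) = r_uv · N̂ = 0,
  N(u, v) = r_vv · N̂ = 0.
Evaluating at (u, v) = (2*pi/5, -1):
  L = -6, M = 0, N = 0.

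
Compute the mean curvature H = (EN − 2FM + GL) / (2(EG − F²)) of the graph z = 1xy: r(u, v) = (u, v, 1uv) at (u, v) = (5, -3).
H = 3*sqrt(35)/245

With E = v^2 + 1, F = u*v, G = u^2 + 1, L = 0, M = 1/sqrt(u^2 + v^2 + 1), N = 0, assemble
  H = (EN − 2FM + GL) / (2(EG − F²)) = -u*v/(u^2 + v^2 + 1)^(3/2).
At (u, v) = (5, -3): H = 3*sqrt(35)/245.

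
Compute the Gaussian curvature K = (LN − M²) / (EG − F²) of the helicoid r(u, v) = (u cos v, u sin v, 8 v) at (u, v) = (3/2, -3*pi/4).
K = -1024/70225

Coefficients of the first fundamental form: E = 1, F = 0, G = u^2 + 64.
Coefficients of the second fundamental form: L = 0, M = -8/sqrt(u^2 + 64), N = 0.
Assemble K = (LN − M²)/(EG − F²) = -64/(u^2 + 64)^2. At (u, v) = (3/2, -3*pi/4): K = -1024/70225.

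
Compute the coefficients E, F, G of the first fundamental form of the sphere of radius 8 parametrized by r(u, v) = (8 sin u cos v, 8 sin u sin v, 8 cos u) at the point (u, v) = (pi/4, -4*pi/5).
E = 64;  F = 0;  G = 32

Partials: r_u = (8*cos(u)*cos(v), 8*sin(v)*cos(u), -8*sin(u)), r_v = (-8*sin(u)*sin(v), 8*sin(u)*cos(v), 0). As functions of (u, v):
  E = r_u · r_u = 64,
  F = r_u · r_v = 0,
  G = r_v · r_v = 64*sin(u)^2.
Evaluating at (u, v) = (pi/4, -4*pi/5): E = 64, F = 0, G = 32.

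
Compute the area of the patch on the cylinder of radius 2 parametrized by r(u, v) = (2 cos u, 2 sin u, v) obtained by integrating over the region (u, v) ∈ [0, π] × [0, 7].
Area = 14*pi

Area = ∫∫ √(EG − F²) du dv with √(EG − F²) = 2. Integrating over [0, π] × [0, 7] gives 14*pi.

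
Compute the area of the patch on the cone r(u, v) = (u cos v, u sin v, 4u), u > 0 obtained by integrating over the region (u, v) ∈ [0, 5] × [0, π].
Area = 25*sqrt(17)*pi/2

Area = ∫∫ √(EG − F²) du dv with √(EG − F²) = sqrt(17)*Abs(u). Integrating over [0, 5] × [0, π] gives 25*sqrt(17)*pi/2.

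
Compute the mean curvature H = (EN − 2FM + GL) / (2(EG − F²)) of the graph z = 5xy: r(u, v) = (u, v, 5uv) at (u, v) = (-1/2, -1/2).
H = -125*sqrt(6)/486

With E = 25*v^2 + 1, F = 25*u*v, G = 25*u^2 + 1, L = 0, M = 5/sqrt(25*u^2 + 25*v^2 + 1), N = 0, assemble
  H = (EN − 2FM + GL) / (2(EG − F²)) = -125*u*v/(25*u^2 + 25*v^2 + 1)^(3/2).
At (u, v) = (-1/2, -1/2): H = -125*sqrt(6)/486.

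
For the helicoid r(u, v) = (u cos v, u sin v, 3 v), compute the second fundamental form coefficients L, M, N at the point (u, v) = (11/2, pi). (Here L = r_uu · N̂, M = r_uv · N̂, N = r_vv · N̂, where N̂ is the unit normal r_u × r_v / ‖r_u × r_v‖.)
L = 0;  M = -6*sqrt(157)/157;  N = 0

Compute the unit normal N̂(u, v) = (3*sin(v)/sqrt(u^2 + 9), -3*cos(v)/sqrt(u^2 + 9), u/sqrt(u^2 + 9)), and the second partials r_uu, r_uv, r_vv. Take dot products:
  L(u, v) = r_uu · N̂ = 0,
  M(u, v) = r_uv · N̂ = -3/sqrt(u^2 + 9),
  N(u, v) = r_vv · N̂ = 0.
Evaluating at (u, v) = (11/2, pi):
  L = 0, M = -6*sqrt(157)/157, N = 0.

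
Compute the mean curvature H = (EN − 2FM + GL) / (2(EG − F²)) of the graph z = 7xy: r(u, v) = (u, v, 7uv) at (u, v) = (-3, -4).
H = -1029*sqrt(1226)/375769

With E = 49*v^2 + 1, F = 49*u*v, G = 49*u^2 + 1, L = 0, M = 7/sqrt(49*u^2 + 49*v^2 + 1), N = 0, assemble
  H = (EN − 2FM + GL) / (2(EG − F²)) = -343*u*v/(49*u^2 + 49*v^2 + 1)^(3/2).
At (u, v) = (-3, -4): H = -1029*sqrt(1226)/375769.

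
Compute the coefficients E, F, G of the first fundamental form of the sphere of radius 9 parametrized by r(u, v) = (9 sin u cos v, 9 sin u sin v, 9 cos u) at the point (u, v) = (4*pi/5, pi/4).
E = 81;  F = 0;  G = 405/8 - 81*sqrt(5)/8

Partials: r_u = (9*cos(u)*cos(v), 9*sin(v)*cos(u), -9*sin(u)), r_v = (-9*sin(u)*sin(v), 9*sin(u)*cos(v), 0). As functions of (u, v):
  E = r_u · r_u = 81,
  F = r_u · r_v = 0,
  G = r_v · r_v = 81*sin(u)^2.
Evaluating at (u, v) = (4*pi/5, pi/4): E = 81, F = 0, G = 405/8 - 81*sqrt(5)/8.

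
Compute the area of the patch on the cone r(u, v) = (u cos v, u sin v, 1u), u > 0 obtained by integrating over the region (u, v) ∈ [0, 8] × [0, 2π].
Area = 64*sqrt(2)*pi

Area = ∫∫ √(EG − F²) du dv with √(EG − F²) = sqrt(2)*Abs(u). Integrating over [0, 8] × [0, 2π] gives 64*sqrt(2)*pi.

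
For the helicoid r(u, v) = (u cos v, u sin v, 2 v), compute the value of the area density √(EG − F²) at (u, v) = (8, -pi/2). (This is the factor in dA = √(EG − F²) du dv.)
√(EG − F²)|_{(8, -pi/2)} = 2*sqrt(17)

E = 1, F = 0, G = u^2 + 4, so EG − F² = u^2 + 4. Taking the positive square root: √(EG − F²) = sqrt(u^2 + 4). At (u, v) = (8, -pi/2): 2*sqrt(17).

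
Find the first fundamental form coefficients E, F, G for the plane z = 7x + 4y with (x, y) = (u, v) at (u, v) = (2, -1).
E = 50;  F = 28;  G = 17

Partials: r_u = (1, 0, 7), r_v = (0, 1, 4). As functions of (u, v):
  E = r_u · r_u = 50,
  F = r_u · r_v = 28,
  G = r_v · r_v = 17.
Evaluating at (u, v) = (2, -1): E = 50, F = 28, G = 17.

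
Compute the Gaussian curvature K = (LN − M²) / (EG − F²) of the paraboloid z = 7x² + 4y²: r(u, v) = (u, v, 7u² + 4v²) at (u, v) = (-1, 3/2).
K = 112/116281

Coefficients of the first fundamental form: E = 196*u^2 + 1, F = 112*u*v, G = 64*v^2 + 1.
Coefficients of the second fundamental form: L = 14/sqrt(196*u^2 + 64*v^2 + 1), M = 0, N = 8/sqrt(196*u^2 + 64*v^2 + 1).
Assemble K = (LN − M²)/(EG − F²) = 112/(38416*u^4 + 25088*u^2*v^2 + 392*u^2 + 4096*v^4 + 128*v^2 + 1). At (u, v) = (-1, 3/2): K = 112/116281.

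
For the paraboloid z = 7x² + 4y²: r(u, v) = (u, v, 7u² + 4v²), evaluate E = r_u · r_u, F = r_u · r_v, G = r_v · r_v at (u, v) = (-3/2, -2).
E = 442;  F = 336;  G = 257

Partials: r_u = (1, 0, 14*u), r_v = (0, 1, 8*v). As functions of (u, v):
  E = r_u · r_u = 196*u^2 + 1,
  F = r_u · r_v = 112*u*v,
  G = r_v · r_v = 64*v^2 + 1.
Evaluating at (u, v) = (-3/2, -2): E = 442, F = 336, G = 257.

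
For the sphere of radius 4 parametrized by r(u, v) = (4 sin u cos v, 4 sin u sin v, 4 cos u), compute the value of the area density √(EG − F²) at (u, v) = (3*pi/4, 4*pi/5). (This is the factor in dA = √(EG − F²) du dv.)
√(EG − F²)|_{(3*pi/4, 4*pi/5)} = 8*sqrt(2)

E = 16, F = 0, G = 16*sin(u)^2, so EG − F² = 256*sin(u)^2. Taking the positive square root: √(EG − F²) = 16*Abs(sin(u)). At (u, v) = (3*pi/4, 4*pi/5): 8*sqrt(2).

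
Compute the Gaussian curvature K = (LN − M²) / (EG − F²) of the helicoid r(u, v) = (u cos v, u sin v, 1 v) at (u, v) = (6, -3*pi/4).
K = -1/1369

Coefficients of the first fundamental form: E = 1, F = 0, G = u^2 + 1.
Coefficients of the second fundamental form: L = 0, M = -1/sqrt(u^2 + 1), N = 0.
Assemble K = (LN − M²)/(EG − F²) = -1/(u^2 + 1)^2. At (u, v) = (6, -3*pi/4): K = -1/1369.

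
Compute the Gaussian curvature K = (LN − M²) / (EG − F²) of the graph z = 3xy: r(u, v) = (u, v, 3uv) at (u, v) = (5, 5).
K = -9/203401

Coefficients of the first fundamental form: E = 9*v^2 + 1, F = 9*u*v, G = 9*u^2 + 1.
Coefficients of the second fundamental form: L = 0, M = 3/sqrt(9*u^2 + 9*v^2 + 1), N = 0.
Assemble K = (LN − M²)/(EG − F²) = -9/(81*u^4 + 162*u^2*v^2 + 18*u^2 + 81*v^4 + 18*v^2 + 1). At (u, v) = (5, 5): K = -9/203401.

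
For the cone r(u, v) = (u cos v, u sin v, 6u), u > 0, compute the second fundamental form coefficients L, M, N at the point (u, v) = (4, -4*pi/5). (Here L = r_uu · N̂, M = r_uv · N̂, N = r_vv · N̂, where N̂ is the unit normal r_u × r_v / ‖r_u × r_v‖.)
L = 0;  M = 0;  N = 24*sqrt(37)/37

Compute the unit normal N̂(u, v) = (-6*sqrt(37)*u*cos(v)/(37*Abs(u)), -6*sqrt(37)*u*sin(v)/(37*Abs(u)), sqrt(37)*u/(37*Abs(u))), and the second partials r_uu, r_uv, r_vv. Take dot products:
  L(u, v) = r_uu · N̂ = 0,
  M(u, v) = r_uv · N̂ = 0,
  N(u, v) = r_vv · N̂ = 6*sqrt(37)*u^2/(37*Abs(u)).
Evaluating at (u, v) = (4, -4*pi/5):
  L = 0, M = 0, N = 24*sqrt(37)/37.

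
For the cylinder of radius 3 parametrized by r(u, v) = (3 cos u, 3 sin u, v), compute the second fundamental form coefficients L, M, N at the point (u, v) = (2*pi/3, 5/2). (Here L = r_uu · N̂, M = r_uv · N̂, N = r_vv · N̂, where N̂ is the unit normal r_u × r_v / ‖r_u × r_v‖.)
L = -3;  M = 0;  N = 0

Compute the unit normal N̂(u, v) = (cos(u), sin(u), 0), and the second partials r_uu, r_uv, r_vv. Take dot products:
  L(u, v) = r_uu · N̂ = -3,
  M(u, v) = r_uv · N̂ = 0,
  N(u, v) = r_vv · N̂ = 0.
Evaluating at (u, v) = (2*pi/3, 5/2):
  L = -3, M = 0, N = 0.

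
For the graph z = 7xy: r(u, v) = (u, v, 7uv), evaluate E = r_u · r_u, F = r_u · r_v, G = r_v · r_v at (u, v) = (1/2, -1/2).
E = 53/4;  F = -49/4;  G = 53/4

Partials: r_u = (1, 0, 7*v), r_v = (0, 1, 7*u). As functions of (u, v):
  E = r_u · r_u = 49*v^2 + 1,
  F = r_u · r_v = 49*u*v,
  G = r_v · r_v = 49*u^2 + 1.
Evaluating at (u, v) = (1/2, -1/2): E = 53/4, F = -49/4, G = 53/4.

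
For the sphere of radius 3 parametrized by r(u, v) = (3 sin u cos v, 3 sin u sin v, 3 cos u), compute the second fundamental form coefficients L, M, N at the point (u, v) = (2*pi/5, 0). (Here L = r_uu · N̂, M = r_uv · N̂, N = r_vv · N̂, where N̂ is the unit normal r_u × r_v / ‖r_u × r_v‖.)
L = -3;  M = 0;  N = -15/8 - 3*sqrt(5)/8

Compute the unit normal N̂(u, v) = (sin(u)^2*cos(v)/Abs(sin(u)), sin(u)^2*sin(v)/Abs(sin(u)), sin(2*u)/(2*Abs(sin(u)))), and the second partials r_uu, r_uv, r_vv. Take dot products:
  L(u, v) = r_uu · N̂ = -3*sin(u)/Abs(sin(u)),
  M(u, v) = r_uv · N̂ = 0,
  N(u, v) = r_vv · N̂ = -3*sin(u)^3/Abs(sin(u)).
Evaluating at (u, v) = (2*pi/5, 0):
  L = -3, M = 0, N = -15/8 - 3*sqrt(5)/8.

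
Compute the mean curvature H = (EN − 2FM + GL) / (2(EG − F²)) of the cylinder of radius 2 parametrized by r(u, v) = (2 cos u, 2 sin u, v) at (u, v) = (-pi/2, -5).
H = -1/4

With E = 4, F = 0, G = 1, L = -2, M = 0, N = 0, assemble
  H = (EN − 2FM + GL) / (2(EG − F²)) = -1/4.
At (u, v) = (-pi/2, -5): H = -1/4.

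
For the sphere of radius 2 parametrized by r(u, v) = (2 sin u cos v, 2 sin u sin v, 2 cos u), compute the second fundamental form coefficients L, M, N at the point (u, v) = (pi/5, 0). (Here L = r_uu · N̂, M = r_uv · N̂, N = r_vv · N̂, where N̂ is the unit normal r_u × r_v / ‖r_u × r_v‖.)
L = -2;  M = 0;  N = -5/4 + sqrt(5)/4

Compute the unit normal N̂(u, v) = (sin(u)^2*cos(v)/Abs(sin(u)), sin(u)^2*sin(v)/Abs(sin(u)), sin(2*u)/(2*Abs(sin(u)))), and the second partials r_uu, r_uv, r_vv. Take dot products:
  L(u, v) = r_uu · N̂ = -2*sin(u)/Abs(sin(u)),
  M(u, v) = r_uv · N̂ = 0,
  N(u, v) = r_vv · N̂ = -2*sin(u)^3/Abs(sin(u)).
Evaluating at (u, v) = (pi/5, 0):
  L = -2, M = 0, N = -5/4 + sqrt(5)/4.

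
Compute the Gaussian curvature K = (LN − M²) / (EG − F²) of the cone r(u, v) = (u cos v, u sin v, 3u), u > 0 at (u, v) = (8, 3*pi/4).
K = 0

Coefficients of the first fundamental form: E = 10, F = 0, G = u^2.
Coefficients of the second fundamental form: L = 0, M = 0, N = 3*sqrt(10)*u^2/(10*Abs(u)).
Assemble K = (LN − M²)/(EG − F²) = 0. At (u, v) = (8, 3*pi/4): K = 0.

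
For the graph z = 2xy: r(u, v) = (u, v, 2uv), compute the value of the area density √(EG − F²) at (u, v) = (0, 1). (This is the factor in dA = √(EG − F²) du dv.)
√(EG − F²)|_{(0, 1)} = sqrt(5)

E = 4*v^2 + 1, F = 4*u*v, G = 4*u^2 + 1, so EG − F² = 4*u^2 + 4*v^2 + 1. Taking the positive square root: √(EG − F²) = sqrt(4*u^2 + 4*v^2 + 1). At (u, v) = (0, 1): sqrt(5).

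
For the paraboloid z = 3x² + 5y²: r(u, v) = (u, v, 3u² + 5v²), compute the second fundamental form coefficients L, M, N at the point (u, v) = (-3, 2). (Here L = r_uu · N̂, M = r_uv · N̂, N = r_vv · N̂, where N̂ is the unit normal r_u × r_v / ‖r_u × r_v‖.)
L = 6*sqrt(29)/145;  M = 0;  N = 2*sqrt(29)/29

Compute the unit normal N̂(u, v) = (-6*u/sqrt(36*u^2 + 100*v^2 + 1), -10*v/sqrt(36*u^2 + 100*v^2 + 1), 1/sqrt(36*u^2 + 100*v^2 + 1)), and the second partials r_uu, r_uv, r_vv. Take dot products:
  L(u, v) = r_uu · N̂ = 6/sqrt(36*u^2 + 100*v^2 + 1),
  M(u, v) = r_uv · N̂ = 0,
  N(u, v) = r_vv · N̂ = 10/sqrt(36*u^2 + 100*v^2 + 1).
Evaluating at (u, v) = (-3, 2):
  L = 6*sqrt(29)/145, M = 0, N = 2*sqrt(29)/29.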